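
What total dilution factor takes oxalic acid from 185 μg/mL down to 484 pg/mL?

Factor = C₀/C_target = 185 μg/mL / 484 pg/mL = 3.82 × 10⁵.

3.82 × 10⁵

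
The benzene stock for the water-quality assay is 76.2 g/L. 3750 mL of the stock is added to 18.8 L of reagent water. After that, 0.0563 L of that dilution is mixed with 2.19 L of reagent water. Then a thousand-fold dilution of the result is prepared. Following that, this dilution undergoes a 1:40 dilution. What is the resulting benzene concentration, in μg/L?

Overall dilution factor = 6.013 × 39.90 × 1000 × 40 = 9.60 × 10⁶.
76.2 g/L / 9.60 × 10⁶ = 7.94 × 10⁻⁶ g/L = 7.94 μg/L.

7.94 μg/L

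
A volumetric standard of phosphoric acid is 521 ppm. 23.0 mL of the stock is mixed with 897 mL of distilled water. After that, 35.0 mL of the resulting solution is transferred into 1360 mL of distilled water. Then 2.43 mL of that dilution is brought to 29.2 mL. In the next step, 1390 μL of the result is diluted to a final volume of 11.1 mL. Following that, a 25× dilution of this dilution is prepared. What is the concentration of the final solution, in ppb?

0.136 ppb

Overall dilution factor = 40 × 39.86 × 12.02 × 7.986 × 25 = 3.82 × 10⁶.
521 ppm / 3.82 × 10⁶ = 1.36 × 10⁻⁴ ppm = 0.136 ppb.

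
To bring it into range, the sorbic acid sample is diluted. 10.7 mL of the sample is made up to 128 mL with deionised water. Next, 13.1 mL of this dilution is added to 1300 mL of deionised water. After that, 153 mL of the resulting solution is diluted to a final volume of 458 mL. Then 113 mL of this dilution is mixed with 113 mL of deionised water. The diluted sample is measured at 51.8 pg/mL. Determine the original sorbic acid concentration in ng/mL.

372 ng/mL

Overall dilution factor = 11.96 × 100.2 × 2.993 × 2 = 7179.
Original = 51.8 pg/mL × 7179 = 3.72 × 10⁵ pg/mL = 372 ng/mL.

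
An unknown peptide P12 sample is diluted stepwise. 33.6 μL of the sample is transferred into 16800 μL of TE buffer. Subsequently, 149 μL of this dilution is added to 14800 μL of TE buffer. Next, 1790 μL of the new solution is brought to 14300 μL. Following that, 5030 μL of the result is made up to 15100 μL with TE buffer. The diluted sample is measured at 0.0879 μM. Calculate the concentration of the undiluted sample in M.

Overall dilution factor = 501 × 100.3 × 7.989 × 3.002 = 1.21 × 10⁶.
Original = 0.0879 μM × 1.21 × 10⁶ = 1.06 × 10⁵ μM = 0.106 M.

0.106 M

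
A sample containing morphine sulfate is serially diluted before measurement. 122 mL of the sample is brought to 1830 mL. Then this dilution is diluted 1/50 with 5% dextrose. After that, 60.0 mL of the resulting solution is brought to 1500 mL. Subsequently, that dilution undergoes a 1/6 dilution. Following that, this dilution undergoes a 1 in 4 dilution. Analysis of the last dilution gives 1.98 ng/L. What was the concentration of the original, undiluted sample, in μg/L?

Overall dilution factor = 15 × 50 × 25 × 6 × 4 = 4.50 × 10⁵.
Original = 1.98 ng/L × 4.50 × 10⁵ = 8.91 × 10⁵ ng/L = 891 μg/L.

891 μg/L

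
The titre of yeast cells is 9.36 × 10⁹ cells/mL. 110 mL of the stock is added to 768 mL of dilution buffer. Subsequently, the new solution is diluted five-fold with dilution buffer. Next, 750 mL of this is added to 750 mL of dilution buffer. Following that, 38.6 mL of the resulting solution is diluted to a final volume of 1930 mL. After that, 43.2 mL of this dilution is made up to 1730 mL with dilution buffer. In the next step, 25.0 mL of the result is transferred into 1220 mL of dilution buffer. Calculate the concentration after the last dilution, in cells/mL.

1180 cells/mL

Overall dilution factor = 7.982 × 5 × 2 × 50 × 40.05 × 49.80 = 7.96 × 10⁶.
9.36 × 10⁹ cells/mL / 7.96 × 10⁶ = 1180 cells/mL.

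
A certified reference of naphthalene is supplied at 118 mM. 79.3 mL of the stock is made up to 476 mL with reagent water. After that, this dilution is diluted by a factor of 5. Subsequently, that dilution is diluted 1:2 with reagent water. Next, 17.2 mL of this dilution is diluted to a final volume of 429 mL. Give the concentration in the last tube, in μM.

Overall dilution factor = 6.003 × 5 × 2 × 24.94 = 1497.
118 mM / 1497 = 0.0788 mM = 78.8 μM.

78.8 μM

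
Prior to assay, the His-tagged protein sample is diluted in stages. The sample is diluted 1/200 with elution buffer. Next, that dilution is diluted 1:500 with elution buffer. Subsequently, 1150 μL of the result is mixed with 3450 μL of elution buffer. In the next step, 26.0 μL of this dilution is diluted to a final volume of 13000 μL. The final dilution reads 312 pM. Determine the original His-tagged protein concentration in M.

Overall dilution factor = 200 × 500 × 4 × 500 = 2.00 × 10⁸.
Original = 312 pM × 2.00 × 10⁸ = 6.24 × 10¹⁰ pM = 0.0624 M.

0.0624 M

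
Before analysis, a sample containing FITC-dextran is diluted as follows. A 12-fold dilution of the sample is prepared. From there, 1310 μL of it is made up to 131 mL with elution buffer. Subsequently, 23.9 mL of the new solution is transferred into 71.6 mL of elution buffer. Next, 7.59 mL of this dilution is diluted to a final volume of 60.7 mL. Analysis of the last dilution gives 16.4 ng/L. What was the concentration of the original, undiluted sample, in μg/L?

629 μg/L

Overall dilution factor = 12 × 100 × 3.996 × 7.997 = 3.83 × 10⁴.
Original = 16.4 ng/L × 3.83 × 10⁴ = 6.29 × 10⁵ ng/L = 629 μg/L.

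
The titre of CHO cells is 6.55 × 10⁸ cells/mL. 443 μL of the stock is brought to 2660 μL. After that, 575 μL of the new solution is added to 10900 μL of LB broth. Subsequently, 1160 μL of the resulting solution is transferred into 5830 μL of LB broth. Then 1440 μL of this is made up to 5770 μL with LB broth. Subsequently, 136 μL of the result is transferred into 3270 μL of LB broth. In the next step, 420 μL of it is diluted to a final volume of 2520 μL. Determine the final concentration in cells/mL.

Overall dilution factor = 6.005 × 19.96 × 6.026 × 4.007 × 25.04 × 6 = 4.35 × 10⁵.
6.55 × 10⁸ cells/mL / 4.35 × 10⁵ = 1510 cells/mL.

1510 cells/mL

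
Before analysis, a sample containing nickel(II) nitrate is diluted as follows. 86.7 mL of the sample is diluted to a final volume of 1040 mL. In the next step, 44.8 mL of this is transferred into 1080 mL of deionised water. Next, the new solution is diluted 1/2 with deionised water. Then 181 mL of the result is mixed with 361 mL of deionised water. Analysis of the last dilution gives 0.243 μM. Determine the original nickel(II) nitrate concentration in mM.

0.438 mM

Overall dilution factor = 12.00 × 25.11 × 2 × 2.994 = 1804.
Original = 0.243 μM × 1804 = 438 μM = 0.438 mM.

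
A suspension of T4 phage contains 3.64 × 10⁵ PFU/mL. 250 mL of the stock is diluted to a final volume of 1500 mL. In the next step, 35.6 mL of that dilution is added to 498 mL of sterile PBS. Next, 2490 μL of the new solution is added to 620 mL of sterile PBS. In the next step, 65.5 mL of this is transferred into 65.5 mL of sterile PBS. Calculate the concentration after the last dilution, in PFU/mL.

8.10 PFU/mL

Overall dilution factor = 6 × 14.99 × 250.0 × 2 = 4.50 × 10⁴.
3.64 × 10⁵ PFU/mL / 4.50 × 10⁴ = 8.10 PFU/mL.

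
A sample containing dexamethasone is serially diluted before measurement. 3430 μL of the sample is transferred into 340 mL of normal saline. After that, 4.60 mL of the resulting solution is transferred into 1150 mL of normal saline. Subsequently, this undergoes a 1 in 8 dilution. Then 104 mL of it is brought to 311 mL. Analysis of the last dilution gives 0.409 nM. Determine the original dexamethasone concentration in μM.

Overall dilution factor = 100.1 × 251 × 8 × 2.990 = 6.01 × 10⁵.
Original = 0.409 nM × 6.01 × 10⁵ = 2.46 × 10⁵ nM = 246 μM.

246 μM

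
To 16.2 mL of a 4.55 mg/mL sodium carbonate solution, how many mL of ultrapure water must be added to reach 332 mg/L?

206 mL

332 mg/L = 0.332 mg/mL.
V₂ = C₁V₁/C₂ = 4.55 × 16.2 / 0.332 = 222 mL.
Diluent to add = V₂ − V₁ = 222 − 16.2 = 206 mL.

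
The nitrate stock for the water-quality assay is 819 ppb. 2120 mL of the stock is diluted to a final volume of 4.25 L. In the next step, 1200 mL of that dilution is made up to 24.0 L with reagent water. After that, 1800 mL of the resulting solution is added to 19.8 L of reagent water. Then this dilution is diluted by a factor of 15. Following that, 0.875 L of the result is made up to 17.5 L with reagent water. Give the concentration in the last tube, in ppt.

5.67 ppt

Overall dilution factor = 2.005 × 20 × 12 × 15 × 20 = 1.44 × 10⁵.
819 ppb / 1.44 × 10⁵ = 5.67 × 10⁻³ ppb = 5.67 ppt.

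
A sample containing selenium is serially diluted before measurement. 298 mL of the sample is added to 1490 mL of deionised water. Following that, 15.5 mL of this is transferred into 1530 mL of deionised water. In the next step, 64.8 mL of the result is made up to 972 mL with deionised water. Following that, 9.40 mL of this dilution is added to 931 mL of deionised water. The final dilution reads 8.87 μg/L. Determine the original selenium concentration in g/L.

Overall dilution factor = 6 × 99.71 × 15 × 100.0 = 8.98 × 10⁵.
Original = 8.87 μg/L × 8.98 × 10⁵ = 7.96 × 10⁶ μg/L = 7.96 g/L.

7.96 g/L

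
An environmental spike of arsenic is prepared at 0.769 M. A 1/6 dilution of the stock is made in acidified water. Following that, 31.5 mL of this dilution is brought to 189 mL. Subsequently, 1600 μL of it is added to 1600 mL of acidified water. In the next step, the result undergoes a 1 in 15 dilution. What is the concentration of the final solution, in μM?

Overall dilution factor = 6 × 6 × 1001 × 15 = 5.41 × 10⁵.
0.769 M / 5.41 × 10⁵ = 1.42 × 10⁻⁶ M = 1.42 μM.

1.42 μM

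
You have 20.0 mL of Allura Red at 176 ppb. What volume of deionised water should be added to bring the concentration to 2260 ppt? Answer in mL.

1540 mL

2260 ppt = 2.26 ppb.
V₂ = C₁V₁/C₂ = 176 × 20.0 / 2.26 = 1558 mL.
Diluent to add = V₂ − V₁ = 1558 − 20.0 = 1540 mL.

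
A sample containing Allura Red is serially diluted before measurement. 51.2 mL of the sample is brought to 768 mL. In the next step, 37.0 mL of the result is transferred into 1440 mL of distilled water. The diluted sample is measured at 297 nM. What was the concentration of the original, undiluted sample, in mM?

Overall dilution factor = 15 × 39.92 = 599.
Original = 297 nM × 599 = 1.78 × 10⁵ nM = 0.178 mM.

0.178 mM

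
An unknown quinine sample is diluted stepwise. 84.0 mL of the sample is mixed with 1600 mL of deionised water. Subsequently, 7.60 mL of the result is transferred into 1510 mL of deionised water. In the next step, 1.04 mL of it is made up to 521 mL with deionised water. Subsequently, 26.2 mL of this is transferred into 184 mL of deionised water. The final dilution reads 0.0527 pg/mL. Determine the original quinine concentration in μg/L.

848 μg/L

Overall dilution factor = 20.05 × 199.7 × 501.0 × 8.023 = 1.61 × 10⁷.
Original = 0.0527 pg/mL × 1.61 × 10⁷ = 8.48 × 10⁵ pg/mL = 848 μg/L.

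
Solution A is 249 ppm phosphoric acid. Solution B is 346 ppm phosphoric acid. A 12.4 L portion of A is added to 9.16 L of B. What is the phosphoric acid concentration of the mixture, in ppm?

290 ppm

C_mix = (C_A·V_A + C_B·V_B)/(V_A + V_B) = (249×12.4 + 346×9.16) / 21.56 = 290 ppm.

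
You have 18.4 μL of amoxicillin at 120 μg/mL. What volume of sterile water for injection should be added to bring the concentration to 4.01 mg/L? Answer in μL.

532 μL

4.01 mg/L = 4.01 μg/mL.
V₂ = C₁V₁/C₂ = 120 × 18.4 / 4.01 = 551 μL.
Diluent to add = V₂ − V₁ = 551 − 18.4 = 532 μL.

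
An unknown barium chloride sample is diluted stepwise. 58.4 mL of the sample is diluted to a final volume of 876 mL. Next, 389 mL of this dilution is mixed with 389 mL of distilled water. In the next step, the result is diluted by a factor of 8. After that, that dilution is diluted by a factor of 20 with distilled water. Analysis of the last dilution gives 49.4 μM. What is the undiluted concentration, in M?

0.237 M

Overall dilution factor = 15 × 2 × 8 × 20 = 4800.
Original = 49.4 μM × 4800 = 2.37 × 10⁵ μM = 0.237 M.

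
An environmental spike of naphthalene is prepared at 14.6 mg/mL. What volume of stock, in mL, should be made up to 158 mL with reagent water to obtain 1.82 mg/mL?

V₁ = C₂V₂/C₁ = 1.82 × 158 / 14.6 = 19.7 mL.

19.7 mL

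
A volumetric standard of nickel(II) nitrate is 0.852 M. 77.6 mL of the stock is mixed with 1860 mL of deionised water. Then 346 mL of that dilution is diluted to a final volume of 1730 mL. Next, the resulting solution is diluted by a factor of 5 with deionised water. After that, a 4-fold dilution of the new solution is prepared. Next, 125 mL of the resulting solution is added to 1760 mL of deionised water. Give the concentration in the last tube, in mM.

Overall dilution factor = 24.97 × 5 × 5 × 4 × 15.08 = 3.77 × 10⁴.
0.852 M / 3.77 × 10⁴ = 2.26 × 10⁻⁵ M = 0.0226 mM.

0.0226 mM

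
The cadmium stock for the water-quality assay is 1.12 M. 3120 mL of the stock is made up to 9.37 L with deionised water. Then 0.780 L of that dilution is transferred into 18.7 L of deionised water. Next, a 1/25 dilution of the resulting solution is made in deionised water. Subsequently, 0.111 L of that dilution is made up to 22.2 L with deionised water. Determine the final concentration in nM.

Overall dilution factor = 3.003 × 24.97 × 25 × 200 = 3.75 × 10⁵.
1.12 M / 3.75 × 10⁵ = 2.99 × 10⁻⁶ M = 2990 nM.

2990 nM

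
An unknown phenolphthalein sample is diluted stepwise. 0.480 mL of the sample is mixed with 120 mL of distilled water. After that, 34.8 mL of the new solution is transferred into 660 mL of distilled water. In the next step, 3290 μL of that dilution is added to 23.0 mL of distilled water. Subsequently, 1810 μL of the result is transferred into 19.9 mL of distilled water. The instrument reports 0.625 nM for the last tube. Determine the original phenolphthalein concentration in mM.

Overall dilution factor = 251 × 19.97 × 7.991 × 11.99 = 4.80 × 10⁵.
Original = 0.625 nM × 4.80 × 10⁵ = 3.00 × 10⁵ nM = 0.300 mM.

0.300 mM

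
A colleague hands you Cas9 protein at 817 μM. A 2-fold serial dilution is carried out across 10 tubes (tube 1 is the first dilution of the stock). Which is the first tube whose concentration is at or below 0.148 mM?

Tube n has concentration 817 μM / 2ⁿ.
Need 2ⁿ ≥ 817 μM / 0.148 mM = 5.52, so n ≥ 2.46.
First such tube: n = 3.

tube 3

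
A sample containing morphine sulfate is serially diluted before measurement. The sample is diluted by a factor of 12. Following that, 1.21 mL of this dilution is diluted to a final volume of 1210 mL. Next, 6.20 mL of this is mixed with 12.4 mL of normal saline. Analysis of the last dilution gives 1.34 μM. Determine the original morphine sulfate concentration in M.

Overall dilution factor = 12 × 1000 × 3 = 3.60 × 10⁴.
Original = 1.34 μM × 3.60 × 10⁴ = 4.82 × 10⁴ μM = 0.0482 M.

0.0482 M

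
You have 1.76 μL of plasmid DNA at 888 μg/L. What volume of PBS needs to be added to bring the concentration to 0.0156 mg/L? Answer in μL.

0.0156 mg/L = 15.6 μg/L.
V₂ = C₁V₁/C₂ = 888 × 1.76 / 15.6 = 100 μL.
Diluent to add = V₂ − V₁ = 100 − 1.76 = 98.4 μL.

98.4 μL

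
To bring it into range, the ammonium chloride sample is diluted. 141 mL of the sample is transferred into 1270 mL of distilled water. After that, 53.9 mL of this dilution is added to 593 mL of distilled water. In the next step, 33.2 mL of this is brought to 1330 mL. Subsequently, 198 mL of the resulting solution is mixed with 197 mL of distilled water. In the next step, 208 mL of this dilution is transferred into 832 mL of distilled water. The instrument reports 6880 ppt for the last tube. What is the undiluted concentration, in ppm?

Overall dilution factor = 10.01 × 12.00 × 40.06 × 1.995 × 5 = 4.80 × 10⁴.
Original = 6880 ppt × 4.80 × 10⁴ = 3.30 × 10⁸ ppt = 330 ppm.

330 ppm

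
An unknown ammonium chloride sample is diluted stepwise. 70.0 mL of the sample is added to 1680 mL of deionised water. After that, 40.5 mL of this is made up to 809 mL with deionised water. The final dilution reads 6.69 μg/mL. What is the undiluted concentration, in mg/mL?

3.34 mg/mL

Overall dilution factor = 25 × 19.98 = 499.
Original = 6.69 μg/mL × 499 = 3341 μg/mL = 3.34 mg/mL.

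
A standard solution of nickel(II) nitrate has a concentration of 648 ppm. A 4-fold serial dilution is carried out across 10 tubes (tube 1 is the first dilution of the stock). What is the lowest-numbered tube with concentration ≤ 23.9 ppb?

Tube n has concentration 648 ppm / 4ⁿ.
Need 4ⁿ ≥ 648 ppm / 23.9 ppb = 2.71 × 10⁴, so n ≥ 7.36.
First such tube: n = 8.

tube 8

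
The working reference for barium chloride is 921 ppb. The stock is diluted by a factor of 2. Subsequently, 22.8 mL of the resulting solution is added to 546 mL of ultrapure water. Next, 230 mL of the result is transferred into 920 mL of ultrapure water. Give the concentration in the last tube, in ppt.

Overall dilution factor = 2 × 24.95 × 5 = 249.
921 ppb / 249 = 3.69 ppb = 3690 ppt.

3690 ppt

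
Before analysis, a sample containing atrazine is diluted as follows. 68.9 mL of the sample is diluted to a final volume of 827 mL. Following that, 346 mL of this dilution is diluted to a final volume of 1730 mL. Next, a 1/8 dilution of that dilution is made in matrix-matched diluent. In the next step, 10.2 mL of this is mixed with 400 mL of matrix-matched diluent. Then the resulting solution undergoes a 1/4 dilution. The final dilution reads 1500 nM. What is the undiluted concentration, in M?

0.116 M

Overall dilution factor = 12.00 × 5 × 8 × 40.22 × 4 = 7.72 × 10⁴.
Original = 1500 nM × 7.72 × 10⁴ = 1.16 × 10⁸ nM = 0.116 M.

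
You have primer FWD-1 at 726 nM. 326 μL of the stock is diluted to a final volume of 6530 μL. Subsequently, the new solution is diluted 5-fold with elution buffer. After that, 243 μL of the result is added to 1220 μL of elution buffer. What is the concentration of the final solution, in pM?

1200 pM

Overall dilution factor = 20.03 × 5 × 6.021 = 603.
726 nM / 603 = 1.20 nM = 1200 pM.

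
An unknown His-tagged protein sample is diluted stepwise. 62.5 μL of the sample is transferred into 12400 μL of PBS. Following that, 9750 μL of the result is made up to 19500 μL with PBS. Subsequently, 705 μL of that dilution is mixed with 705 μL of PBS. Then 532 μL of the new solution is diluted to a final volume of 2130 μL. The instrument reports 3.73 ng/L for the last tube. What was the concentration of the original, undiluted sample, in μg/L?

Overall dilution factor = 199.4 × 2 × 2 × 4.004 = 3193.
Original = 3.73 ng/L × 3193 = 1.19 × 10⁴ ng/L = 11.9 μg/L.

11.9 μg/L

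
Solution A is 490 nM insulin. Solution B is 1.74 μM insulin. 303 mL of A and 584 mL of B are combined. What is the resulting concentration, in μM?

1.31 μM

C_B = 1.74 μM = 1740 nM.
C_mix = (C_A·V_A + C_B·V_B)/(V_A + V_B) = (490×303 + 1740×584) / 887.0 = 1313 nM = 1.31 μM.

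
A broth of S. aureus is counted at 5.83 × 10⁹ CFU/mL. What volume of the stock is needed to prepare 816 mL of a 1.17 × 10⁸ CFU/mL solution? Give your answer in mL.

V₁ = C₂V₂/C₁ = 1.17 × 10⁸ × 816 / 5.83 × 10⁹ = 16.4 mL.

16.4 mL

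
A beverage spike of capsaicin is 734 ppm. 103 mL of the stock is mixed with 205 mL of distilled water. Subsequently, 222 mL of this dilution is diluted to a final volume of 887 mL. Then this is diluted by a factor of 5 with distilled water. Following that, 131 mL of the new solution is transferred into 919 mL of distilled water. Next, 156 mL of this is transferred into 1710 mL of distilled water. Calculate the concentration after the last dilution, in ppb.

Overall dilution factor = 2.990 × 3.995 × 5 × 8.015 × 11.96 = 5727.
734 ppm / 5727 = 0.128 ppm = 128 ppb.

128 ppb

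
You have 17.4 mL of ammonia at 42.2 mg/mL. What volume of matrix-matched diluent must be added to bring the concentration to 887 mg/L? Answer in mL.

810 mL

887 mg/L = 0.887 mg/mL.
V₂ = C₁V₁/C₂ = 42.2 × 17.4 / 0.887 = 828 mL.
Diluent to add = V₂ − V₁ = 828 − 17.4 = 810 mL.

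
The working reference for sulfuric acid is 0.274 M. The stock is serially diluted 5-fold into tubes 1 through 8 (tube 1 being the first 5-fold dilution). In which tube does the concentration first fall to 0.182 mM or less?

Tube n has concentration 0.274 M / 5ⁿ.
Need 5ⁿ ≥ 0.274 M / 0.182 mM = 1505, so n ≥ 4.55.
First such tube: n = 5.

tube 5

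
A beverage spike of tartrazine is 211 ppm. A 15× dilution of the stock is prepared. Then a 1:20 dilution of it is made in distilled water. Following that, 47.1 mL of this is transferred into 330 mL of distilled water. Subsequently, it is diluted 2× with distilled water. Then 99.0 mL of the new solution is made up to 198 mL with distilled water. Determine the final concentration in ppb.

22.0 ppb

Overall dilution factor = 15 × 20 × 8.006 × 2 × 2 = 9608.
211 ppm / 9608 = 0.0220 ppm = 22.0 ppb.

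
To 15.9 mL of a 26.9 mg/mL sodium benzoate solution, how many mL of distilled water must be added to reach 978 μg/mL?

978 μg/mL = 0.978 mg/mL.
V₂ = C₁V₁/C₂ = 26.9 × 15.9 / 0.978 = 437 mL.
Diluent to add = V₂ − V₁ = 437 − 15.9 = 421 mL.

421 mL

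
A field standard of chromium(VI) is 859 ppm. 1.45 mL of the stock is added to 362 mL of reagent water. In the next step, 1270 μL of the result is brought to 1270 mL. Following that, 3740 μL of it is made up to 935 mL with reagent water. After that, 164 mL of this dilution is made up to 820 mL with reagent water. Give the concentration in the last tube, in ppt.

Overall dilution factor = 250.7 × 1000 × 250 × 5 = 3.13 × 10⁸.
859 ppm / 3.13 × 10⁸ = 2.74 × 10⁻⁶ ppm = 2.74 ppt.

2.74 ppt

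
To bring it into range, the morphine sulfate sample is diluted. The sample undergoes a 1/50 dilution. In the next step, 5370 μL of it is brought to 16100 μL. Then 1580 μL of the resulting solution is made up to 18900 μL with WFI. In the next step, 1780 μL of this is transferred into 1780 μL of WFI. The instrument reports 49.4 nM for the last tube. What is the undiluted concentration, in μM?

Overall dilution factor = 50 × 2.998 × 11.96 × 2 = 3586.
Original = 49.4 nM × 3586 = 1.77 × 10⁵ nM = 177 μM.

177 μM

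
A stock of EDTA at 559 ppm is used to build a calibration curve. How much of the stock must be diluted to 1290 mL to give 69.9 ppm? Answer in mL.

161 mL

V₁ = C₂V₂/C₁ = 69.9 × 1290 / 559 = 161 mL.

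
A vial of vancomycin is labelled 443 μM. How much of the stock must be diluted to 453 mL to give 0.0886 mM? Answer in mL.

90.6 mL

0.0886 mM = 88.6 μM.
V₁ = C₂V₂/C₁ = 88.6 × 453 / 443 = 90.6 mL.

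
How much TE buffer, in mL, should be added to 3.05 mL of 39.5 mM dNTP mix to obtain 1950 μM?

58.7 mL

1950 μM = 1.95 mM.
V₂ = C₁V₁/C₂ = 39.5 × 3.05 / 1.95 = 61.8 mL.
Diluent to add = V₂ − V₁ = 61.8 − 3.05 = 58.7 mL.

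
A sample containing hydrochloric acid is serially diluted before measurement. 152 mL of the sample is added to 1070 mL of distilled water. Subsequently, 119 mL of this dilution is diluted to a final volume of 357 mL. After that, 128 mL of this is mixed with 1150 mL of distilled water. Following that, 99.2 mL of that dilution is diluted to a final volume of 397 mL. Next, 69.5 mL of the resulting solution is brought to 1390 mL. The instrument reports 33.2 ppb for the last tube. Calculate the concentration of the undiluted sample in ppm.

Overall dilution factor = 8.039 × 3 × 9.984 × 4.002 × 20 = 1.93 × 10⁴.
Original = 33.2 ppb × 1.93 × 10⁴ = 6.40 × 10⁵ ppb = 640 ppm.

640 ppm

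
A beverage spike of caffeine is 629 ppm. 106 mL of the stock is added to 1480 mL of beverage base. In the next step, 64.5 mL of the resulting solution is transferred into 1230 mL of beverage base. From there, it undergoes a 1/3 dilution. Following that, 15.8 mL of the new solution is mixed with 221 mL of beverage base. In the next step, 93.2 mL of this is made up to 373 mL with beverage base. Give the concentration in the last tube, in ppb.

11.6 ppb

Overall dilution factor = 14.96 × 20.07 × 3 × 14.99 × 4.002 = 5.40 × 10⁴.
629 ppm / 5.40 × 10⁴ = 0.0116 ppm = 11.6 ppb.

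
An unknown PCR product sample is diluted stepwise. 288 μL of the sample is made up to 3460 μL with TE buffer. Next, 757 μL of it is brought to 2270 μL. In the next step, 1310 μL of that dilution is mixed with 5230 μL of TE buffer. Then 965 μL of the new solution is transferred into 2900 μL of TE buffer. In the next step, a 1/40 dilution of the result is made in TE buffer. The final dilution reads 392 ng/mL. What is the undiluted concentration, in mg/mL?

Overall dilution factor = 12.01 × 2.999 × 4.992 × 4.005 × 40 = 2.88 × 10⁴.
Original = 392 ng/mL × 2.88 × 10⁴ = 1.13 × 10⁷ ng/mL = 11.3 mg/mL.

11.3 mg/mL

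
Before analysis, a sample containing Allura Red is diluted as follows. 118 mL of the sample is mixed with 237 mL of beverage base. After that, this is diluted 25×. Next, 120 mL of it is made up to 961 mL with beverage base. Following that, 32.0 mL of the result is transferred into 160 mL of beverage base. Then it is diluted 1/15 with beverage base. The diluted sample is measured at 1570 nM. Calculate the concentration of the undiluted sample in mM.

Overall dilution factor = 3.008 × 25 × 8.008 × 6 × 15 = 5.42 × 10⁴.
Original = 1570 nM × 5.42 × 10⁴ = 8.51 × 10⁷ nM = 85.1 mM.

85.1 mM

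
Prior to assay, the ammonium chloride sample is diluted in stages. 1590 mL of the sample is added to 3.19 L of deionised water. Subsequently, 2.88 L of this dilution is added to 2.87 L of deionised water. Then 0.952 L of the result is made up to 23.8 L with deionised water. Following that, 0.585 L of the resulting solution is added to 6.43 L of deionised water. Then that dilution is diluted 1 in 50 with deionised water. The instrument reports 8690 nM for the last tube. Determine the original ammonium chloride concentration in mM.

782 mM

Overall dilution factor = 3.006 × 1.997 × 25 × 11.99 × 50 = 9.00 × 10⁴.
Original = 8690 nM × 9.00 × 10⁴ = 7.82 × 10⁸ nM = 782 mM.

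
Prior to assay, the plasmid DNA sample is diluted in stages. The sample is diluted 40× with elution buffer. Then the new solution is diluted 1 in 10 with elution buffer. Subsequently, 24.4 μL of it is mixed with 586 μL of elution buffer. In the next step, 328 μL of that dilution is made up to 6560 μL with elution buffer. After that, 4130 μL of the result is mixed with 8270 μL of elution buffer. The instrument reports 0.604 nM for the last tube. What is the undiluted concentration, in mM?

0.363 mM

Overall dilution factor = 40 × 10 × 25.02 × 20 × 3.002 = 6.01 × 10⁵.
Original = 0.604 nM × 6.01 × 10⁵ = 3.63 × 10⁵ nM = 0.363 mM.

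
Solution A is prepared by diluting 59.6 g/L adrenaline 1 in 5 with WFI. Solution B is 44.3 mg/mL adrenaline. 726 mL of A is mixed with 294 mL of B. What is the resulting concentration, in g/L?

C_A = 59.6 g/L / 5 = 11.9 g/L.
C_B = 44.3 mg/mL = 44.3 g/L.
C_mix = (C_A·V_A + C_B·V_B)/(V_A + V_B) = (11.9×726 + 44.3×294) / 1020 = 21.3 g/L.

21.3 g/L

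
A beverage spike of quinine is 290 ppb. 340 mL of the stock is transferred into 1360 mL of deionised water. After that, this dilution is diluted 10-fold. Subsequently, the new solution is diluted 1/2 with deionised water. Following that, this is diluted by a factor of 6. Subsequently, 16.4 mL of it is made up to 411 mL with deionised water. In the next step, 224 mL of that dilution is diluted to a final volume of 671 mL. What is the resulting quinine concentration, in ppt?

6.44 ppt

Overall dilution factor = 5 × 10 × 2 × 6 × 25.06 × 2.996 = 4.50 × 10⁴.
290 ppb / 4.50 × 10⁴ = 6.44 × 10⁻³ ppb = 6.44 ppt.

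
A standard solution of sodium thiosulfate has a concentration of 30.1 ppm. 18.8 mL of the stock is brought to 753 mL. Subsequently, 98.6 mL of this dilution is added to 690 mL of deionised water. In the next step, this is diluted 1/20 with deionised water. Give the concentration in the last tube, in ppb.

Overall dilution factor = 40.05 × 7.998 × 20 = 6407.
30.1 ppm / 6407 = 4.70 × 10⁻³ ppm = 4.70 ppb.

4.70 ppb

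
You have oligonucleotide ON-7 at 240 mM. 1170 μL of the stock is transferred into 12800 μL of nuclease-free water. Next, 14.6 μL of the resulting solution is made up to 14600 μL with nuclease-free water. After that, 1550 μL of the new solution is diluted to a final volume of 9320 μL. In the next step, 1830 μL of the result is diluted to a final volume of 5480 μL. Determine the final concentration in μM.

1.12 μM

Overall dilution factor = 11.94 × 1000 × 6.013 × 2.995 = 2.15 × 10⁵.
240 mM / 2.15 × 10⁵ = 1.12 × 10⁻³ mM = 1.12 μM.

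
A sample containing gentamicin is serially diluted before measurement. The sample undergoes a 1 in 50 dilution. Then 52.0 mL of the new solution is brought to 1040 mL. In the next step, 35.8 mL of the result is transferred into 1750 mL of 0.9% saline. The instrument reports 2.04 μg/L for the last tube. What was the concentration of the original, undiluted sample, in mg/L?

Overall dilution factor = 50 × 20 × 49.88 = 4.99 × 10⁴.
Original = 2.04 μg/L × 4.99 × 10⁴ = 1.02 × 10⁵ μg/L = 102 mg/L.

102 mg/L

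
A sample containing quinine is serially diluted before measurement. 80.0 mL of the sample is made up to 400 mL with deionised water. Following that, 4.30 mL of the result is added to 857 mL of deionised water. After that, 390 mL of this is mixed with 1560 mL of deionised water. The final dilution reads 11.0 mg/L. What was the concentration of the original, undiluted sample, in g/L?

Overall dilution factor = 5 × 200.3 × 5 = 5008.
Original = 11.0 mg/L × 5008 = 5.51 × 10⁴ mg/L = 55.1 g/L.

55.1 g/L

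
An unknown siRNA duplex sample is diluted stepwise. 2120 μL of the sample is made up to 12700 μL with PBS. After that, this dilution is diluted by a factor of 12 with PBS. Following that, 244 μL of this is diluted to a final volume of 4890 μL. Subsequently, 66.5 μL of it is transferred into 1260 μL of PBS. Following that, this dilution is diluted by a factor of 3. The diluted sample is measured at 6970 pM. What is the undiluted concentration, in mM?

Overall dilution factor = 5.991 × 12 × 20.04 × 19.95 × 3 = 8.62 × 10⁴.
Original = 6970 pM × 8.62 × 10⁴ = 6.01 × 10⁸ pM = 0.601 mM.

0.601 mM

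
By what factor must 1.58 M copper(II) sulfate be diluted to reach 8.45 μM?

Factor = C₀/C_target = 1.58 M / 8.45 μM = 1.87 × 10⁵.

1.87 × 10⁵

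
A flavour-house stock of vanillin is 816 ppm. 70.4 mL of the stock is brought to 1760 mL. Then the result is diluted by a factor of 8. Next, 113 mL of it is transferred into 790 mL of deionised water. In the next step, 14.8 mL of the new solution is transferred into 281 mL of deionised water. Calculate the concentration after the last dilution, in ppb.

25.5 ppb

Overall dilution factor = 25 × 8 × 7.991 × 19.99 = 3.19 × 10⁴.
816 ppm / 3.19 × 10⁴ = 0.0255 ppm = 25.5 ppb.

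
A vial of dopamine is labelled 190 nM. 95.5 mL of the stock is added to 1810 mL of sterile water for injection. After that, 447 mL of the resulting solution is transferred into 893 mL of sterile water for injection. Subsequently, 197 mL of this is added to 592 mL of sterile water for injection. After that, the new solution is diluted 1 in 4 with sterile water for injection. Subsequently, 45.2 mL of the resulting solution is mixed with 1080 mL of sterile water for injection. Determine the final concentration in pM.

Overall dilution factor = 19.95 × 2.998 × 4.005 × 4 × 24.89 = 2.39 × 10⁴.
190 nM / 2.39 × 10⁴ = 7.97 × 10⁻³ nM = 7.97 pM.

7.97 pM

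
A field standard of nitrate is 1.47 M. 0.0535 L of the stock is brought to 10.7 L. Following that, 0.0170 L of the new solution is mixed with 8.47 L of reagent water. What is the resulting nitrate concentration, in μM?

Overall dilution factor = 200 × 499.2 = 9.98 × 10⁴.
1.47 M / 9.98 × 10⁴ = 1.47 × 10⁻⁵ M = 14.7 μM.

14.7 μM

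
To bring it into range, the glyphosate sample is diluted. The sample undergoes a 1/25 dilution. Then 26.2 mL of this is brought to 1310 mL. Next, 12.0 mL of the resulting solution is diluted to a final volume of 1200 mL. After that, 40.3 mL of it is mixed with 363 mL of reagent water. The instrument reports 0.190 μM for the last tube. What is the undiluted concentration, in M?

0.238 M

Overall dilution factor = 25 × 50 × 100 × 10.01 = 1.25 × 10⁶.
Original = 0.190 μM × 1.25 × 10⁶ = 2.38 × 10⁵ μM = 0.238 M.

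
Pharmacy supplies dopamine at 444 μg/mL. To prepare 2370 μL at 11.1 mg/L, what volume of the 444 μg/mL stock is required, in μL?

11.1 mg/L = 11.1 μg/mL.
V₁ = C₂V₂/C₁ = 11.1 × 2370 / 444 = 59.2 μL.

59.2 μL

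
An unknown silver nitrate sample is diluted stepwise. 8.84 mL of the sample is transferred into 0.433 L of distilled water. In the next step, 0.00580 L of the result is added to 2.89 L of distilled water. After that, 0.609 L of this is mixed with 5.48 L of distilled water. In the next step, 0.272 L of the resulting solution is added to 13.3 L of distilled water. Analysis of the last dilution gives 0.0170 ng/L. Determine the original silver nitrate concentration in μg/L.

212 μg/L

Overall dilution factor = 49.98 × 499.3 × 9.998 × 49.90 = 1.24 × 10⁷.
Original = 0.0170 ng/L × 1.24 × 10⁷ = 2.12 × 10⁵ ng/L = 212 μg/L.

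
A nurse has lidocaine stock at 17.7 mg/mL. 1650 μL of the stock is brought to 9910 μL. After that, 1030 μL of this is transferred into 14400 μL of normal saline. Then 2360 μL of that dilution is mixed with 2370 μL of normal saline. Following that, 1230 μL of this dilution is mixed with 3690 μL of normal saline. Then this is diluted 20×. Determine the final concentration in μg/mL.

1.23 μg/mL

Overall dilution factor = 6.006 × 14.98 × 2.004 × 4 × 20 = 1.44 × 10⁴.
17.7 mg/mL / 1.44 × 10⁴ = 1.23 × 10⁻³ mg/mL = 1.23 μg/mL.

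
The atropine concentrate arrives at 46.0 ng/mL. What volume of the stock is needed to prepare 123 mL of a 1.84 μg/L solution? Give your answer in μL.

1.84 μg/L = 1.84 ng/mL.
V₁ = C₂V₂/C₁ = 1.84 × 123 / 46.0 = 4.92 mL = 4920 μL.

4920 μL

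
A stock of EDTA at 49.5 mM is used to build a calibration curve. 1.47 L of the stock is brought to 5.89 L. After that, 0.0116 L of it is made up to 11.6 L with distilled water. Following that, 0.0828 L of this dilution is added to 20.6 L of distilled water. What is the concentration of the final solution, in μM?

Overall dilution factor = 4.007 × 1000 × 249.8 = 1.00 × 10⁶.
49.5 mM / 1.00 × 10⁶ = 4.95 × 10⁻⁵ mM = 0.0495 μM.

0.0495 μM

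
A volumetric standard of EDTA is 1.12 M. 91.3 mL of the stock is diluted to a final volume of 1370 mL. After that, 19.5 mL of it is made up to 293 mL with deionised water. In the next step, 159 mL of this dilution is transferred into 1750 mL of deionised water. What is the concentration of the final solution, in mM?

Overall dilution factor = 15.01 × 15.03 × 12.01 = 2707.
1.12 M / 2707 = 4.14 × 10⁻⁴ M = 0.414 mM.

0.414 mM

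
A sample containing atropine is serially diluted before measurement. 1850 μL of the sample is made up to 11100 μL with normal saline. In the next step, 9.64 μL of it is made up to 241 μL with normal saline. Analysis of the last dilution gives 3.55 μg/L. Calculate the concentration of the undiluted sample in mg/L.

0.532 mg/L

Overall dilution factor = 6 × 25 = 150.
Original = 3.55 μg/L × 150 = 532 μg/L = 0.532 mg/L.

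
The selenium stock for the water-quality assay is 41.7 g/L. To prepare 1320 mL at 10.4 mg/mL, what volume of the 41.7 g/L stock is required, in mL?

10.4 mg/mL = 10.4 g/L.
V₁ = C₂V₂/C₁ = 10.4 × 1320 / 41.7 = 329 mL.

329 mL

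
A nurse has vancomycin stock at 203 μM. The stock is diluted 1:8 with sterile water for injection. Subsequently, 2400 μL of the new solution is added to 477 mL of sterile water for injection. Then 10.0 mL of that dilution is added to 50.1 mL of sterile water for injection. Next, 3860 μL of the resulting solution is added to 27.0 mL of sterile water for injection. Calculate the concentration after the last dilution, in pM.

Overall dilution factor = 8 × 199.8 × 6.010 × 7.995 = 7.68 × 10⁴.
203 μM / 7.68 × 10⁴ = 2.64 × 10⁻³ μM = 2640 pM.

2640 pM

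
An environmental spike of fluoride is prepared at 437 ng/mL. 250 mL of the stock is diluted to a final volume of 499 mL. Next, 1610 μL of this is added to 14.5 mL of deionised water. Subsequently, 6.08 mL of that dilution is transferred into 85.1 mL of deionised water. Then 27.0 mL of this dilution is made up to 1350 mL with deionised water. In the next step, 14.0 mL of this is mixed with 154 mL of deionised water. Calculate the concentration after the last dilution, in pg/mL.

Overall dilution factor = 1.996 × 10.01 × 15.00 × 50 × 12 = 1.80 × 10⁵.
437 ng/mL / 1.80 × 10⁵ = 2.43 × 10⁻³ ng/mL = 2.43 pg/mL.

2.43 pg/mL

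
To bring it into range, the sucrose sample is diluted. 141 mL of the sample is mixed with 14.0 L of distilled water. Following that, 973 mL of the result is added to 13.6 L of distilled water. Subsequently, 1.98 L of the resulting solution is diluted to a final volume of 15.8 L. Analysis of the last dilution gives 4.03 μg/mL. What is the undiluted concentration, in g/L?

48.3 g/L

Overall dilution factor = 100.3 × 14.98 × 7.980 = 1.20 × 10⁴.
Original = 4.03 μg/mL × 1.20 × 10⁴ = 4.83 × 10⁴ μg/mL = 48.3 g/L.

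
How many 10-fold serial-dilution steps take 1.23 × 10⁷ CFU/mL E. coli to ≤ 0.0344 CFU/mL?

Need 10ⁿ ≥ 3.58 × 10⁸, so n ≥ log(3.58 × 10⁸)/log(10) = 8.55.
Minimum whole steps: n = 9.

9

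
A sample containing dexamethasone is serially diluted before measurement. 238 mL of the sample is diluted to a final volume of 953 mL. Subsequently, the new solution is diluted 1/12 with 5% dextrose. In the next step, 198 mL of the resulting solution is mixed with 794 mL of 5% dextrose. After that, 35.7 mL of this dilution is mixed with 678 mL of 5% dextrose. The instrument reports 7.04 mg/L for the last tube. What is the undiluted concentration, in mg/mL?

33.9 mg/mL

Overall dilution factor = 4.004 × 12 × 5.010 × 19.99 = 4813.
Original = 7.04 mg/L × 4813 = 3.39 × 10⁴ mg/L = 33.9 mg/mL.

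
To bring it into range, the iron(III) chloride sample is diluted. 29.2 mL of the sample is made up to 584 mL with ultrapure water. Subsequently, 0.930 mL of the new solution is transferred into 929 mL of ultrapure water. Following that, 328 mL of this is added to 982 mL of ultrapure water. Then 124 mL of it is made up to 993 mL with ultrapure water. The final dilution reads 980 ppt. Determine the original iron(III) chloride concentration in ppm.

Overall dilution factor = 20 × 999.9 × 3.994 × 8.008 = 6.40 × 10⁵.
Original = 980 ppt × 6.40 × 10⁵ = 6.27 × 10⁸ ppt = 627 ppm.

627 ppm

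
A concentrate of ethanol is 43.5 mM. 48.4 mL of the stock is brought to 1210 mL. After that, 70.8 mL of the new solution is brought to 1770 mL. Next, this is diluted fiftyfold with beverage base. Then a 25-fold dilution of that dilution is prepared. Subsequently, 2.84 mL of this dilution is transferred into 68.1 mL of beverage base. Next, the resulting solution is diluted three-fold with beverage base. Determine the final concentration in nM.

0.743 nM

Overall dilution factor = 25 × 25 × 50 × 25 × 24.98 × 3 = 5.85 × 10⁷.
43.5 mM / 5.85 × 10⁷ = 7.43 × 10⁻⁷ mM = 0.743 nM.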